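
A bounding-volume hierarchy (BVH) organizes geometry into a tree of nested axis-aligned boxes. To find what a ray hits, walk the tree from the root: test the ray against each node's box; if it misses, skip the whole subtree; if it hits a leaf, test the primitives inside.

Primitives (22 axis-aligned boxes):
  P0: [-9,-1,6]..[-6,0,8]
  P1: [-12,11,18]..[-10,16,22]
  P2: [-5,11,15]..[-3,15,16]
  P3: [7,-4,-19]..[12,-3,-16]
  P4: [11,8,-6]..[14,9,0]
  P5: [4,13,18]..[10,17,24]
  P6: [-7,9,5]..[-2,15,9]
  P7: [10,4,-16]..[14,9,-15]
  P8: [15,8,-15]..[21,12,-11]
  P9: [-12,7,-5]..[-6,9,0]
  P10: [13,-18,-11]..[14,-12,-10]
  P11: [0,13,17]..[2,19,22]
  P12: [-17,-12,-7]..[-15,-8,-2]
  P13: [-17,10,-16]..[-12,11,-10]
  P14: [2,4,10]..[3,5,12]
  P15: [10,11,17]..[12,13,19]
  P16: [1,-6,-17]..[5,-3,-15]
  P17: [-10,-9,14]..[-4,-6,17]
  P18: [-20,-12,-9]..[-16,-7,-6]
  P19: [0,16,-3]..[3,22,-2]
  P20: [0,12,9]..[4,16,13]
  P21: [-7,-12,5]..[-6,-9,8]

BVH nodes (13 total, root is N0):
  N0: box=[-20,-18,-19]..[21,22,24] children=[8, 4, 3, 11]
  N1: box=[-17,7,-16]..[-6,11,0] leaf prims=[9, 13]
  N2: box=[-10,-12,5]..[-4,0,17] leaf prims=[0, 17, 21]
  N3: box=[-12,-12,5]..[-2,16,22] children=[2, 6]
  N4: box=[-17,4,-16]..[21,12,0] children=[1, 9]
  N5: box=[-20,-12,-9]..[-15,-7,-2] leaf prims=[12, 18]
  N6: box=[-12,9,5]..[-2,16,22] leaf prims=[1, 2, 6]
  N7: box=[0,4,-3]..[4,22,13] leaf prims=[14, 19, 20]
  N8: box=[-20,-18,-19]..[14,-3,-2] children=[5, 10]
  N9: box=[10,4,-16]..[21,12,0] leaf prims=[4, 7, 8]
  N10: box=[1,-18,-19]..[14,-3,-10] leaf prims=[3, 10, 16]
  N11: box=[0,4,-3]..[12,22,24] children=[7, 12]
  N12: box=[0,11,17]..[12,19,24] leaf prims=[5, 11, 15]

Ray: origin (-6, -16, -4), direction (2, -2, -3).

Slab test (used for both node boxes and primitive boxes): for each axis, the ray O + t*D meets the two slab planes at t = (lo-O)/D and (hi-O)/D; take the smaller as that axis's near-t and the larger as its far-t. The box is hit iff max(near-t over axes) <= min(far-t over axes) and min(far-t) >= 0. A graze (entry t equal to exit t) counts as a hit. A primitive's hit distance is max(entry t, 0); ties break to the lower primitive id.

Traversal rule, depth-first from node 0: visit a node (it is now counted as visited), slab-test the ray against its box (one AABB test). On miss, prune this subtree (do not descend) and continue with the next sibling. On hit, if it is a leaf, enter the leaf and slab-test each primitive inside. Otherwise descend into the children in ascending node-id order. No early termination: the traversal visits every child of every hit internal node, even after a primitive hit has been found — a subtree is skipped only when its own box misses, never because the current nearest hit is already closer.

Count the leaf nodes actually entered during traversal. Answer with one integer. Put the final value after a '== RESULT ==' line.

Traverse from the root:
N0 x:[-7,27/2] y:[-19,1] z:[-28/3,5] -> hit [-7,1], descend [3, 4, 8, 11]
  N3 x:[-3,2] y:[-16,-2] z:[-26/3,-3] -> miss, prune
  N4 x:[-11/2,27/2] y:[-14,-10] z:[-4/3,4] -> miss, prune
  N8 x:[-7,10] y:[-13/2,1] z:[-2/3,5] -> hit [-2/3,1], descend [5, 10]
    N5 x:[-7,-9/2] y:[-9/2,-2] z:[-2/3,5/3] -> miss, prune
    N10 x:[7/2,10] y:[-13/2,1] z:[2,5] -> miss, prune
  N11 x:[3,9] y:[-19,-10] z:[-28/3,-1/3] -> miss, prune

7 AABB tests over nodes [0, 3, 4, 8, 5, 10, 11]; 0 leaves entered; closest miss.

== RESULT ==
0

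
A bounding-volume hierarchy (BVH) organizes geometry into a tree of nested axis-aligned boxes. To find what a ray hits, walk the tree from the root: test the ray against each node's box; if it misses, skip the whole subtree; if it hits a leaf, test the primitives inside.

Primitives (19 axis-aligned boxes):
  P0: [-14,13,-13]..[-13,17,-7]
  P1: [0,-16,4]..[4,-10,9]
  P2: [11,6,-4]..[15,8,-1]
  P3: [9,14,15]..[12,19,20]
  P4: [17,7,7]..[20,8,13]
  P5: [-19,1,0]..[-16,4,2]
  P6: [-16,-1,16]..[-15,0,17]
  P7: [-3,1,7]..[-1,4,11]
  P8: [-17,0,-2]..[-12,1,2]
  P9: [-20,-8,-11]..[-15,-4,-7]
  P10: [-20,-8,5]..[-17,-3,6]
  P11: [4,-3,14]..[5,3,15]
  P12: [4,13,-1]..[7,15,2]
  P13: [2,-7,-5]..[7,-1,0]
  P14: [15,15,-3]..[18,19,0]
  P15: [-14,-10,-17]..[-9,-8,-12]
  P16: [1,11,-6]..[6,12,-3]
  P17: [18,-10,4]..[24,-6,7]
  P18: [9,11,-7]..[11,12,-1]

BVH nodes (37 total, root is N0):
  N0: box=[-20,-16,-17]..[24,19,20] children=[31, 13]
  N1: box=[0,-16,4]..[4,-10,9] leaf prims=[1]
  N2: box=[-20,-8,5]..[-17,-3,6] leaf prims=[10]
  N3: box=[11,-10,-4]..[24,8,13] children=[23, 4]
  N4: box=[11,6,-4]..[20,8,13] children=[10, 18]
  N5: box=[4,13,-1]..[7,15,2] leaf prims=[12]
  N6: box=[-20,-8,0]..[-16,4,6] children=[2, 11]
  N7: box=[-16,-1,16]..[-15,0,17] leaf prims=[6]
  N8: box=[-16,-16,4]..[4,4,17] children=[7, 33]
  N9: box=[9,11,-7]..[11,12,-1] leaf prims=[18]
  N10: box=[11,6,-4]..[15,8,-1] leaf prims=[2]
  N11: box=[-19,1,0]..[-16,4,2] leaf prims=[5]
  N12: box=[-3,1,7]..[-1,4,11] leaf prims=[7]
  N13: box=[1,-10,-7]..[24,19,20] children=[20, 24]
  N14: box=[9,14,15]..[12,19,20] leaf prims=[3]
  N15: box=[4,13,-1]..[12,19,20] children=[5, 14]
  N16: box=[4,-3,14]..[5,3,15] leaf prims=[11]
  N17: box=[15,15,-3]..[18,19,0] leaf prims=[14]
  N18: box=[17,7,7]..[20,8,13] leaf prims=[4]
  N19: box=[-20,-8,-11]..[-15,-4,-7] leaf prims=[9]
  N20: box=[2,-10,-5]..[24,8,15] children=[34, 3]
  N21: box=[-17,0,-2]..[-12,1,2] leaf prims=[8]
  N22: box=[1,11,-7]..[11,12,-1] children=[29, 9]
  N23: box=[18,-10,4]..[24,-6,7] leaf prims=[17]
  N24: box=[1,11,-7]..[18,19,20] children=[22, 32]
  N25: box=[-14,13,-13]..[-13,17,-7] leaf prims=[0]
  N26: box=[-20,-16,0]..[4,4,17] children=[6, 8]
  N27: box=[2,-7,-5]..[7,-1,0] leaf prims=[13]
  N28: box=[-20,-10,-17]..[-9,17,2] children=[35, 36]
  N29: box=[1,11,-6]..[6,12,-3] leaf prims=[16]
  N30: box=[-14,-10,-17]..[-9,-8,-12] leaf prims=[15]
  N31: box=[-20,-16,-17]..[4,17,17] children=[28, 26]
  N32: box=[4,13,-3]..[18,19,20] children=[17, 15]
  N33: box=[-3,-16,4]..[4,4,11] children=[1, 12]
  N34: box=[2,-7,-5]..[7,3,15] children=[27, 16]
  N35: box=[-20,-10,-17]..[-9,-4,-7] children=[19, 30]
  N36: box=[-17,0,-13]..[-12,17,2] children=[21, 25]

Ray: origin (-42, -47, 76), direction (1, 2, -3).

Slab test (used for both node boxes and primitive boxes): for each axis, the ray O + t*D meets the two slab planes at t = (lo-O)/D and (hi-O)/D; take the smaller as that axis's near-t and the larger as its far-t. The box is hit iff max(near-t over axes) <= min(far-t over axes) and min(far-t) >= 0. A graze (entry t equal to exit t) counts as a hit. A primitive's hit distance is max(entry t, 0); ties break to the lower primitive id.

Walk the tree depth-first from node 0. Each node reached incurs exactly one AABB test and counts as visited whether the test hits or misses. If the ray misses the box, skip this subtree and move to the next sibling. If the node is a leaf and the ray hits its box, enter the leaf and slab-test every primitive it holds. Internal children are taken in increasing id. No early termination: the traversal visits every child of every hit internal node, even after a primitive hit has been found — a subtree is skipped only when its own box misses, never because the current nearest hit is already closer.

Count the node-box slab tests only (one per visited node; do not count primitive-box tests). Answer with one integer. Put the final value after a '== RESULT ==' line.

Traverse from the root:
N0 x:[22,66] y:[31/2,33] z:[56/3,31] -> hit [22,31], descend [13, 31]
  N13 x:[43,66] y:[37/2,33] z:[56/3,83/3] -> miss, prune
  N31 x:[22,46] y:[31/2,32] z:[59/3,31] -> hit [22,31], descend [26, 28]
    N26 x:[22,46] y:[31/2,51/2] z:[59/3,76/3] -> hit [22,76/3], descend [6, 8]
      N6 x:[22,26] y:[39/2,51/2] z:[70/3,76/3] -> hit [70/3,76/3], descend [2, 11]
        N2 x:[22,25] y:[39/2,22] z:[70/3,71/3] -> miss, prune
        N11 x:[23,26] y:[24,51/2] z:[74/3,76/3] -> hit [74/3,76/3] leaf, test {P5@t=74/3}
      N8 x:[26,46] y:[31/2,51/2] z:[59/3,24] -> miss, prune
    N28 x:[22,33] y:[37/2,32] z:[74/3,31] -> hit [74/3,31], descend [35, 36]
      N35 x:[22,33] y:[37/2,43/2] z:[83/3,31] -> miss, prune
      N36 x:[25,30] y:[47/2,32] z:[74/3,89/3] -> hit [25,89/3], descend [21, 25]
        N21 x:[25,30] y:[47/2,24] z:[74/3,26] -> miss, prune
        N25 x:[28,29] y:[30,32] z:[83/3,89/3] -> miss, prune

Summary -> nodes [0, 13, 31, 26, 6, 2, 11, 8, 28, 35, 36, 21, 25]; box-tests=13; leaf-entries=1; first=P5

== RESULT ==
13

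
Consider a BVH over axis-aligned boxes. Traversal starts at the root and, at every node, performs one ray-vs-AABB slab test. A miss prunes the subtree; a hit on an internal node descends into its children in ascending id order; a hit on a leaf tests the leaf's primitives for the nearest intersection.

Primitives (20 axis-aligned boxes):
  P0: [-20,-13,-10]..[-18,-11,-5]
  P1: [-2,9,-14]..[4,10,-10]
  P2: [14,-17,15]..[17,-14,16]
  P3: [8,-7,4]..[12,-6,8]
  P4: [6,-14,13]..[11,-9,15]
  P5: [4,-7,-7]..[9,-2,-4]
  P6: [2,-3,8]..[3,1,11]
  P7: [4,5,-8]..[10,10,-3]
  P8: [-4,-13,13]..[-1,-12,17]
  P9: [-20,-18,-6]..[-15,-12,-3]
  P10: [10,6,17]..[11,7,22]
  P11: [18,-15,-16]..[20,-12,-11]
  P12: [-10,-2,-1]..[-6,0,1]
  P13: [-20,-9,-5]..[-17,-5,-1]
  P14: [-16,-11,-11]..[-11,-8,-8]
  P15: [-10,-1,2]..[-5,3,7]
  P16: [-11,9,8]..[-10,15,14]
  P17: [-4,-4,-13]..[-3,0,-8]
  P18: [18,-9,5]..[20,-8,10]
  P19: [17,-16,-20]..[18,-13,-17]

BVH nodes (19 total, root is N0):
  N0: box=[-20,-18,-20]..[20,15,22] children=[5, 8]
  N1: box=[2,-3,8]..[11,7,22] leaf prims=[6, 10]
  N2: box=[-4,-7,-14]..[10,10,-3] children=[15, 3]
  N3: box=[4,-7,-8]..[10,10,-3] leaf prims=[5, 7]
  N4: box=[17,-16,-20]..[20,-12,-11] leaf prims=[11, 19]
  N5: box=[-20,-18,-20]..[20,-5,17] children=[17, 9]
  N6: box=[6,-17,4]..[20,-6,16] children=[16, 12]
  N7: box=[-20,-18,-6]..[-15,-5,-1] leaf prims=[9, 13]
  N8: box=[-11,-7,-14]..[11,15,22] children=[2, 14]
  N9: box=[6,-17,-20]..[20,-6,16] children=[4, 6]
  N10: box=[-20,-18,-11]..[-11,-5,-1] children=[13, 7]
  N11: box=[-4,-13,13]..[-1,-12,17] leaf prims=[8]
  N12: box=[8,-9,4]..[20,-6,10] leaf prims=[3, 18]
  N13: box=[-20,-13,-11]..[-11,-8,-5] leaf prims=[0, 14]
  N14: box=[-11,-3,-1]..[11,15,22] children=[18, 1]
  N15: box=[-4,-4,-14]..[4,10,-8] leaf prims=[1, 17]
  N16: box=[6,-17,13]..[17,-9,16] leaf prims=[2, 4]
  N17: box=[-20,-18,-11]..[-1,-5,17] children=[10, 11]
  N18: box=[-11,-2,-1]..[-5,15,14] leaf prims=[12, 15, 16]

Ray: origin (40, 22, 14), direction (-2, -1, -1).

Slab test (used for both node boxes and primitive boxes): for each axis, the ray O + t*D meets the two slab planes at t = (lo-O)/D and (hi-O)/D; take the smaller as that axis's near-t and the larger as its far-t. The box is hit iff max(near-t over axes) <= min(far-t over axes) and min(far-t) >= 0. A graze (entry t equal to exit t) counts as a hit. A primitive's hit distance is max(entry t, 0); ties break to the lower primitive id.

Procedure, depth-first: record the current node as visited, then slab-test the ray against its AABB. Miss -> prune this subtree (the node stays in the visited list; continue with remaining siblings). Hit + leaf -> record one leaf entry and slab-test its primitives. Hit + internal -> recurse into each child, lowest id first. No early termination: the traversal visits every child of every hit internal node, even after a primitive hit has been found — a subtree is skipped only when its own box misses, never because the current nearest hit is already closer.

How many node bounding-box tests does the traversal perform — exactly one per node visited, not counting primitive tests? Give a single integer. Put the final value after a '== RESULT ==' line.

Walk:
N0 x:[10,30] y:[7,40] z:[-8,34] -> hit [10,30], descend [5, 8]
  N5 x:[10,30] y:[27,40] z:[-3,34] -> hit [27,30], descend [9, 17]
    N9 x:[10,17] y:[28,39] z:[-2,34] -> miss, prune
    N17 x:[41/2,30] y:[27,40] z:[-3,25] -> miss, prune
  N8 x:[29/2,51/2] y:[7,29] z:[-8,28] -> hit [29/2,51/2], descend [2, 14]
    N2 x:[15,22] y:[12,29] z:[17,28] -> hit [17,22], descend [3, 15]
      N3 x:[15,18] y:[12,29] z:[17,22] -> hit [17,18] leaf, test {P5(miss), P7@t=17}
      N15 x:[18,22] y:[12,26] z:[22,28] -> hit [22,22] leaf, test {P1(miss), P17@t=22}
    N14 x:[29/2,51/2] y:[7,25] z:[-8,15] -> hit [29/2,15], descend [1, 18]
      N1 x:[29/2,19] y:[15,25] z:[-8,6] -> miss, prune
      N18 x:[45/2,51/2] y:[7,24] z:[0,15] -> miss, prune

order=[0, 5, 9, 17, 8, 2, 3, 15, 14, 1, 18]  |boxes|=11  |leaves|=2  hit=P7

== RESULT ==
11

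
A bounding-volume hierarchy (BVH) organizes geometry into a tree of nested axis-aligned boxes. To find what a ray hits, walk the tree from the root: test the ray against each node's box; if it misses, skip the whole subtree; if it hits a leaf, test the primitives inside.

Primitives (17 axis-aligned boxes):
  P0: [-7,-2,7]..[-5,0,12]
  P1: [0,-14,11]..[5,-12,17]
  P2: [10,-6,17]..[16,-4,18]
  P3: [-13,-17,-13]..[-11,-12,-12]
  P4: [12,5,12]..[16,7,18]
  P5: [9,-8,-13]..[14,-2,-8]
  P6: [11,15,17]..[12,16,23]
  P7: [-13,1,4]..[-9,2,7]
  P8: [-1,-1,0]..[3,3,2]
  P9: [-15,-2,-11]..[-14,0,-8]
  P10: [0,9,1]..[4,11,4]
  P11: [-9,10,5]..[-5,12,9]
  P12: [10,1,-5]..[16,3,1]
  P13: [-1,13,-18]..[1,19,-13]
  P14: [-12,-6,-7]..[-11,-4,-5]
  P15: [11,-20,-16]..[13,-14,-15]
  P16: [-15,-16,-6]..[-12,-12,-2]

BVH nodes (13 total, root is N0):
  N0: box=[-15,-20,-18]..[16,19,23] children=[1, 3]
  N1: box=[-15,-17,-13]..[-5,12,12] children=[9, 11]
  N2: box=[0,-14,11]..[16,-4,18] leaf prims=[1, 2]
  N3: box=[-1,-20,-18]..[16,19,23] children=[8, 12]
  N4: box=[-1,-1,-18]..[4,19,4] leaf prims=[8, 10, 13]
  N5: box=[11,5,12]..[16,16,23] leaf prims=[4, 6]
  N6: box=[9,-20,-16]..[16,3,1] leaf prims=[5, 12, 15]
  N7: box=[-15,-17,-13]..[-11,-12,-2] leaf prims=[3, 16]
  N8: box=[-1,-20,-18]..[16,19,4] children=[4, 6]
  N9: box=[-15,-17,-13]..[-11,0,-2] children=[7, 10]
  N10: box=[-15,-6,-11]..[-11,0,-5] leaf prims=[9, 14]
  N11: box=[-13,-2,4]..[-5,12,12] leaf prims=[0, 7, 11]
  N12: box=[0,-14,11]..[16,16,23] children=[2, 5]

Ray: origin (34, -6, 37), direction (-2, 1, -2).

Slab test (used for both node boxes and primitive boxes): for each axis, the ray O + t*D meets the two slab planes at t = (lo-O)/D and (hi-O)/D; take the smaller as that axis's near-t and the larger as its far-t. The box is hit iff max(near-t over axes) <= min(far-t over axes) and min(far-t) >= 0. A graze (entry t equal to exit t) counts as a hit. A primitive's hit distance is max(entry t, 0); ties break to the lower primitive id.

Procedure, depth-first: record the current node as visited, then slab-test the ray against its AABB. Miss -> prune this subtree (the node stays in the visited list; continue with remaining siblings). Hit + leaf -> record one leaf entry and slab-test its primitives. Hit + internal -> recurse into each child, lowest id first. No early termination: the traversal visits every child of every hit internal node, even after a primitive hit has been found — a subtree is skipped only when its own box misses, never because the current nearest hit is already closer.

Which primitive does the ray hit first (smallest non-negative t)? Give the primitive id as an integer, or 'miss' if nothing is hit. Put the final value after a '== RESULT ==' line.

Trace the traversal:
N0 x:[9,49/2] y:[-14,25] z:[7,55/2] -> hit [9,49/2], descend [1, 3]
  N1 x:[39/2,49/2] y:[-11,18] z:[25/2,25] -> miss, prune
  N3 x:[9,35/2] y:[-14,25] z:[7,55/2] -> hit [9,35/2], descend [8, 12]
    N8 x:[9,35/2] y:[-14,25] z:[33/2,55/2] -> hit [33/2,35/2], descend [4, 6]
      N4 x:[15,35/2] y:[5,25] z:[33/2,55/2] -> hit [33/2,35/2] leaf, test {P8(miss), P10@t=33/2, P13(miss)}
      N6 x:[9,25/2] y:[-14,9] z:[18,53/2] -> miss, prune
    N12 x:[9,17] y:[-8,22] z:[7,13] -> hit [9,13], descend [2, 5]
      N2 x:[9,17] y:[-8,2] z:[19/2,13] -> miss, prune
      N5 x:[9,23/2] y:[11,22] z:[7,25/2] -> hit [11,23/2] leaf, test {P4@t=11, P6(miss)}

Visited [0, 1, 3, 8, 4, 6, 12, 2, 5]. Tests: 9 box, 2 leaf. Nearest: P4.

== RESULT ==
4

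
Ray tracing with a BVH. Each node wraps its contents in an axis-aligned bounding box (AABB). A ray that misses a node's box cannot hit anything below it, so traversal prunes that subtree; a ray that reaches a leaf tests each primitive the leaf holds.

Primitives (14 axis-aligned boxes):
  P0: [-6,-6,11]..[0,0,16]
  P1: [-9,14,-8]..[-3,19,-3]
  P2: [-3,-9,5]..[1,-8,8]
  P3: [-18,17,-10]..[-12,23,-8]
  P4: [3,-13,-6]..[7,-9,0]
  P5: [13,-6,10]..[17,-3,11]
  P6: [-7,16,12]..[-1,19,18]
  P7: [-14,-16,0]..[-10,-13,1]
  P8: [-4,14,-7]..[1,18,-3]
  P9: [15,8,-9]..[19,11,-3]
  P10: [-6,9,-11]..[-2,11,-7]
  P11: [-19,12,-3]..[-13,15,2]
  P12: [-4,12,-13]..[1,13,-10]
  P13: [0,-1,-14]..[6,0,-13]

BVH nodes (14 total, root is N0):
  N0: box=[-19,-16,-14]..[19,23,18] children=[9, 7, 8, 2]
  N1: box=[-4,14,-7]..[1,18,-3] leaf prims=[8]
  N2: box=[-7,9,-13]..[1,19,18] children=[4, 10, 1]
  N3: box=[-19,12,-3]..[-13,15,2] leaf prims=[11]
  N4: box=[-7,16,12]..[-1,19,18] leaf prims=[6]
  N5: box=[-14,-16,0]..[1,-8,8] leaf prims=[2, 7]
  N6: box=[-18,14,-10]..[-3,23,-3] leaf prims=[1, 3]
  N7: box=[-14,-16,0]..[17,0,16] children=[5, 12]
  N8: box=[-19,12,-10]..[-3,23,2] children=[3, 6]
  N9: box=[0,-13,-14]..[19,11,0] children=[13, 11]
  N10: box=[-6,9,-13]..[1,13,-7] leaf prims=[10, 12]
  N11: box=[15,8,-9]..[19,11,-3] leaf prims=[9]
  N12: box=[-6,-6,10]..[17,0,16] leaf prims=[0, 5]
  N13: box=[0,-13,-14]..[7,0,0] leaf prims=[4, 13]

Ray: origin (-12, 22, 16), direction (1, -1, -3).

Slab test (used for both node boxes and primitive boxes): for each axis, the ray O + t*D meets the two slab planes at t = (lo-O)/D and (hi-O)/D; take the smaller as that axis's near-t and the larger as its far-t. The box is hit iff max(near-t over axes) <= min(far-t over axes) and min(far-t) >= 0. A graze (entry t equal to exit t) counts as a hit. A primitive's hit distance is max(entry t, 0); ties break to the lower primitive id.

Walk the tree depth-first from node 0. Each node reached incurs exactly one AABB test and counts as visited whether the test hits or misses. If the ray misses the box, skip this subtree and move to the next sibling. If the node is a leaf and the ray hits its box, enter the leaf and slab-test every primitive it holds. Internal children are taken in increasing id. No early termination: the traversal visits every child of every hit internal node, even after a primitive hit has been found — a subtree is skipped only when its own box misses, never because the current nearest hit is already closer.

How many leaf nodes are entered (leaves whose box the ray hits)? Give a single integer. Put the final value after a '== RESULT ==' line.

Walk:
N0 x:[-7,31] y:[-1,38] z:[-2/3,10] -> hit [-2/3,10], descend [2, 7, 8, 9]
  N2 x:[5,13] y:[3,13] z:[-2/3,29/3] -> hit [5,29/3], descend [1, 4, 10]
    N1 x:[8,13] y:[4,8] z:[19/3,23/3] -> miss, prune
    N4 x:[5,11] y:[3,6] z:[-2/3,4/3] -> miss, prune
    N10 x:[6,13] y:[9,13] z:[23/3,29/3] -> hit [9,29/3] leaf, test {P10(miss), P12@t=9}
  N7 x:[-2,29] y:[22,38] z:[0,16/3] -> miss, prune
  N8 x:[-7,9] y:[-1,10] z:[14/3,26/3] -> hit [14/3,26/3], descend [3, 6]
    N3 x:[-7,-1] y:[7,10] z:[14/3,19/3] -> miss, prune
    N6 x:[-6,9] y:[-1,8] z:[19/3,26/3] -> hit [19/3,8] leaf, test {P1@t=19/3, P3(miss)}
  N9 x:[12,31] y:[11,35] z:[16/3,10] -> miss, prune

order=[0, 2, 1, 4, 10, 7, 8, 3, 6, 9]  |boxes|=10  |leaves|=2  hit=P1

== RESULT ==
2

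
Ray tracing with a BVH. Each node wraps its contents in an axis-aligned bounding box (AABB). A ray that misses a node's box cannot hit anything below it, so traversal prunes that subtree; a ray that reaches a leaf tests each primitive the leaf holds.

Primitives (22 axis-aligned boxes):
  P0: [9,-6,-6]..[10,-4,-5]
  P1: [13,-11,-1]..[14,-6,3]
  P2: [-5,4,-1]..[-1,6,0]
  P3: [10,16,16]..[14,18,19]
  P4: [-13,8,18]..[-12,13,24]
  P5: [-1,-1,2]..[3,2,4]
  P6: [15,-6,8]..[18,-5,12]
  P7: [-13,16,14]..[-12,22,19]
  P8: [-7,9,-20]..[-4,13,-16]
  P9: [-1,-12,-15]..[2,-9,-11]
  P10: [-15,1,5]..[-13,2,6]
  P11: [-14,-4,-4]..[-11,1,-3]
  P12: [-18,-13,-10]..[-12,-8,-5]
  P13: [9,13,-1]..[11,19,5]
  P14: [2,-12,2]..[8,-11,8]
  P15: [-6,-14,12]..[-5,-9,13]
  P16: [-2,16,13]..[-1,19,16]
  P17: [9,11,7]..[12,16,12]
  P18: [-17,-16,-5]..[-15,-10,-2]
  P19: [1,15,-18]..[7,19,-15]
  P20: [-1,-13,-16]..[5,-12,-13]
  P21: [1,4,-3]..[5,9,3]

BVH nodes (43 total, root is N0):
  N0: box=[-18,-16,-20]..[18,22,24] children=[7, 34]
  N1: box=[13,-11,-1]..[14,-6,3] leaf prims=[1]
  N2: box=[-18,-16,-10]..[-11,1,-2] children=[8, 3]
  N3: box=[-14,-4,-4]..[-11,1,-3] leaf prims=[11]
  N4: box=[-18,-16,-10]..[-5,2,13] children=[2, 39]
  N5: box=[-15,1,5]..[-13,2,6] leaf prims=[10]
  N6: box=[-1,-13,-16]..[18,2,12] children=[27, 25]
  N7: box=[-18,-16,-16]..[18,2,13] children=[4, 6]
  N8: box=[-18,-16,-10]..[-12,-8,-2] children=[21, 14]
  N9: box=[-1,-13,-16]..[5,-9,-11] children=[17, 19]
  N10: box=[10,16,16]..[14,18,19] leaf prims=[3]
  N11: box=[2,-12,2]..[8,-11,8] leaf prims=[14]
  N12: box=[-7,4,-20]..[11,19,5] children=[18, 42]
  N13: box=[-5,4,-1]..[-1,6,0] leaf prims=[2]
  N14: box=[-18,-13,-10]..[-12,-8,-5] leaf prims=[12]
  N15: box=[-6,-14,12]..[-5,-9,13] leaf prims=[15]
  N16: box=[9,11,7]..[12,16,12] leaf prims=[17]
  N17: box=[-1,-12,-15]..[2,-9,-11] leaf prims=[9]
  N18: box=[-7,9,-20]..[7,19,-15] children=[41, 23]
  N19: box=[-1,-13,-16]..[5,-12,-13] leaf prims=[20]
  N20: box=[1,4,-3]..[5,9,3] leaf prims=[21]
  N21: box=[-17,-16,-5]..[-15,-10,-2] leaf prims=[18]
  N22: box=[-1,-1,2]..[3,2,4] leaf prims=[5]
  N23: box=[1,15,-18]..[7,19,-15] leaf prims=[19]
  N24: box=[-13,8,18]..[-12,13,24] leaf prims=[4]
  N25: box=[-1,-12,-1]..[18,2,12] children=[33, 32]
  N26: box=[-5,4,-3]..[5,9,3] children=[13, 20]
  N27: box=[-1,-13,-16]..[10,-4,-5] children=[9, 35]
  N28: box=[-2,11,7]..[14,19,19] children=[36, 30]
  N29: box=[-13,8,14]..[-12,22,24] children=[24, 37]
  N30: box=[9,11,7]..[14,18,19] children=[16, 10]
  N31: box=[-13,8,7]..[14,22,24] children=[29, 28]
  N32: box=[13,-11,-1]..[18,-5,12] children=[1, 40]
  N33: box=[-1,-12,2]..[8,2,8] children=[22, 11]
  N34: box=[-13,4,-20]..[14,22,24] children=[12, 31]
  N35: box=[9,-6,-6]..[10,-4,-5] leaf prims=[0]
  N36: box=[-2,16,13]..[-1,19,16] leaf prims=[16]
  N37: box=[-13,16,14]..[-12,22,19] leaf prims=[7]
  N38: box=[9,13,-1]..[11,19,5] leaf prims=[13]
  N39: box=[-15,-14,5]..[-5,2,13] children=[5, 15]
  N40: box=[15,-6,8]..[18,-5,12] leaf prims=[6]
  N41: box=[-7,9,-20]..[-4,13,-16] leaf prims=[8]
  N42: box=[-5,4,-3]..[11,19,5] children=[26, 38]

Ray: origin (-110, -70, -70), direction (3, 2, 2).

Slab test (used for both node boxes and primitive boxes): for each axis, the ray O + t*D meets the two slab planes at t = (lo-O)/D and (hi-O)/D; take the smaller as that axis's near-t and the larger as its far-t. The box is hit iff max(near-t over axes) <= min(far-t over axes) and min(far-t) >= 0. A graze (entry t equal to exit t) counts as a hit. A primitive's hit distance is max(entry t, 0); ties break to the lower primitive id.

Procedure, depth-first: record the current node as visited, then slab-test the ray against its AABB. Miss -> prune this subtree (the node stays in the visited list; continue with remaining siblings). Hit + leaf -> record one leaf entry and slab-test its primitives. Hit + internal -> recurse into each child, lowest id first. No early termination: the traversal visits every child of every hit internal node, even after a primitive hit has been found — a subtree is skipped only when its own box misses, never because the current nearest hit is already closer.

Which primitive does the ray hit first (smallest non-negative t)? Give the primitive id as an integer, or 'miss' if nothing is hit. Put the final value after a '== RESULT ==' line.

Walk:
N0 x:[92/3,128/3] y:[27,46] z:[25,47] -> hit [92/3,128/3], descend [7, 34]
  N7 x:[92/3,128/3] y:[27,36] z:[27,83/2] -> hit [92/3,36], descend [4, 6]
    N4 x:[92/3,35] y:[27,36] z:[30,83/2] -> hit [92/3,35], descend [2, 39]
      N2 x:[92/3,33] y:[27,71/2] z:[30,34] -> hit [92/3,33], descend [3, 8]
        N3 x:[32,33] y:[33,71/2] z:[33,67/2] -> hit [33,33] leaf, test {P11@t=33}
        N8 x:[92/3,98/3] y:[27,31] z:[30,34] -> hit [92/3,31], descend [14, 21]
          N14 x:[92/3,98/3] y:[57/2,31] z:[30,65/2] -> hit [92/3,31] leaf, test {P12@t=92/3}
          N21 x:[31,95/3] y:[27,30] z:[65/2,34] -> miss, prune
      N39 x:[95/3,35] y:[28,36] z:[75/2,83/2] -> miss, prune
    N6 x:[109/3,128/3] y:[57/2,36] z:[27,41] -> miss, prune
  N34 x:[97/3,124/3] y:[37,46] z:[25,47] -> hit [37,124/3], descend [12, 31]
    N12 x:[103/3,121/3] y:[37,89/2] z:[25,75/2] -> hit [37,75/2], descend [18, 42]
      N18 x:[103/3,39] y:[79/2,89/2] z:[25,55/2] -> miss, prune
      N42 x:[35,121/3] y:[37,89/2] z:[67/2,75/2] -> hit [37,75/2], descend [26, 38]
        N26 x:[35,115/3] y:[37,79/2] z:[67/2,73/2] -> miss, prune
        N38 x:[119/3,121/3] y:[83/2,89/2] z:[69/2,75/2] -> miss, prune
    N31 x:[97/3,124/3] y:[39,46] z:[77/2,47] -> hit [39,124/3], descend [28, 29]
      N28 x:[36,124/3] y:[81/2,89/2] z:[77/2,89/2] -> hit [81/2,124/3], descend [30, 36]
        N30 x:[119/3,124/3] y:[81/2,44] z:[77/2,89/2] -> hit [81/2,124/3], descend [10, 16]
          N10 x:[40,124/3] y:[43,44] z:[43,89/2] -> miss, prune
          N16 x:[119/3,122/3] y:[81/2,43] z:[77/2,41] -> hit [81/2,122/3] leaf, test {P17@t=81/2}
        N36 x:[36,109/3] y:[43,89/2] z:[83/2,43] -> miss, prune
      N29 x:[97/3,98/3] y:[39,46] z:[42,47] -> miss, prune

Visited [0, 7, 4, 2, 3, 8, 14, 21, 39, 6, 34, 12, 18, 42, 26, 38, 31, 28, 30, 10, 16, 36, 29]. Tests: 23 box, 3 leaf. Nearest: P12.

== RESULT ==
12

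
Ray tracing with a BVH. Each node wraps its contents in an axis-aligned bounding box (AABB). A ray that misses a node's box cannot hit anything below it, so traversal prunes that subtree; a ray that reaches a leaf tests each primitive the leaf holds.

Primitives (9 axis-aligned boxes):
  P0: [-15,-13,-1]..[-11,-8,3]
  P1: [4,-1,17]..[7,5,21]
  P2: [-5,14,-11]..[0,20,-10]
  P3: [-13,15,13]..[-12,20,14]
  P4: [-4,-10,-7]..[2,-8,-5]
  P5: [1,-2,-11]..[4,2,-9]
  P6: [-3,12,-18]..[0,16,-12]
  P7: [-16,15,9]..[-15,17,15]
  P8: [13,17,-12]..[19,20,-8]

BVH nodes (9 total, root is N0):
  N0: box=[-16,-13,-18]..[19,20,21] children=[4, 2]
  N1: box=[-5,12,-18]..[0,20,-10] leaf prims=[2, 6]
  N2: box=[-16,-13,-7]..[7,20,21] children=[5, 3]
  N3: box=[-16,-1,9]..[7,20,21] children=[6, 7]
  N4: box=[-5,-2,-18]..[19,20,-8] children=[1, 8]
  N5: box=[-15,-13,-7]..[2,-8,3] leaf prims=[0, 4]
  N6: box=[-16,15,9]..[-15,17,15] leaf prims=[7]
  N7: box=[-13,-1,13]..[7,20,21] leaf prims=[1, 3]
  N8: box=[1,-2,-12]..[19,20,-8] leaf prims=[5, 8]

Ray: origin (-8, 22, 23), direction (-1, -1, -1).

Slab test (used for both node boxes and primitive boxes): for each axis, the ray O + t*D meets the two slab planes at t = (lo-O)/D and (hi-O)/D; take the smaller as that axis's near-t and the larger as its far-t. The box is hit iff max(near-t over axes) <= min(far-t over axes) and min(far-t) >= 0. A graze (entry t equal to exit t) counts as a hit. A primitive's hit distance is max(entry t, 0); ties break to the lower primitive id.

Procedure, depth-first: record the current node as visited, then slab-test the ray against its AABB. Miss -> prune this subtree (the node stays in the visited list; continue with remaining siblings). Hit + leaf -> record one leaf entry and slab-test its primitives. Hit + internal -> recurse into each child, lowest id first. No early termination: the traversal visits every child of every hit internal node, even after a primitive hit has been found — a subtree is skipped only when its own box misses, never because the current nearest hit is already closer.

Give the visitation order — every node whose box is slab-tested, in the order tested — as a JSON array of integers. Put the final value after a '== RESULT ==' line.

Trace the traversal:
N0 x:[-27,8] y:[2,35] z:[2,41] -> hit [2,8], descend [2, 4]
  N2 x:[-15,8] y:[2,35] z:[2,30] -> hit [2,8], descend [3, 5]
    N3 x:[-15,8] y:[2,23] z:[2,14] -> hit [2,8], descend [6, 7]
      N6 x:[7,8] y:[5,7] z:[8,14] -> miss, prune
      N7 x:[-15,5] y:[2,23] z:[2,10] -> hit [2,5] leaf, test {P1(miss), P3(miss)}
    N5 x:[-10,7] y:[30,35] z:[20,30] -> miss, prune
  N4 x:[-27,-3] y:[2,24] z:[31,41] -> miss, prune

Visited [0, 2, 3, 6, 7, 5, 4]. Tests: 7 box, 1 leaf. Nearest: miss.

== RESULT ==
[0, 2, 3, 6, 7, 5, 4]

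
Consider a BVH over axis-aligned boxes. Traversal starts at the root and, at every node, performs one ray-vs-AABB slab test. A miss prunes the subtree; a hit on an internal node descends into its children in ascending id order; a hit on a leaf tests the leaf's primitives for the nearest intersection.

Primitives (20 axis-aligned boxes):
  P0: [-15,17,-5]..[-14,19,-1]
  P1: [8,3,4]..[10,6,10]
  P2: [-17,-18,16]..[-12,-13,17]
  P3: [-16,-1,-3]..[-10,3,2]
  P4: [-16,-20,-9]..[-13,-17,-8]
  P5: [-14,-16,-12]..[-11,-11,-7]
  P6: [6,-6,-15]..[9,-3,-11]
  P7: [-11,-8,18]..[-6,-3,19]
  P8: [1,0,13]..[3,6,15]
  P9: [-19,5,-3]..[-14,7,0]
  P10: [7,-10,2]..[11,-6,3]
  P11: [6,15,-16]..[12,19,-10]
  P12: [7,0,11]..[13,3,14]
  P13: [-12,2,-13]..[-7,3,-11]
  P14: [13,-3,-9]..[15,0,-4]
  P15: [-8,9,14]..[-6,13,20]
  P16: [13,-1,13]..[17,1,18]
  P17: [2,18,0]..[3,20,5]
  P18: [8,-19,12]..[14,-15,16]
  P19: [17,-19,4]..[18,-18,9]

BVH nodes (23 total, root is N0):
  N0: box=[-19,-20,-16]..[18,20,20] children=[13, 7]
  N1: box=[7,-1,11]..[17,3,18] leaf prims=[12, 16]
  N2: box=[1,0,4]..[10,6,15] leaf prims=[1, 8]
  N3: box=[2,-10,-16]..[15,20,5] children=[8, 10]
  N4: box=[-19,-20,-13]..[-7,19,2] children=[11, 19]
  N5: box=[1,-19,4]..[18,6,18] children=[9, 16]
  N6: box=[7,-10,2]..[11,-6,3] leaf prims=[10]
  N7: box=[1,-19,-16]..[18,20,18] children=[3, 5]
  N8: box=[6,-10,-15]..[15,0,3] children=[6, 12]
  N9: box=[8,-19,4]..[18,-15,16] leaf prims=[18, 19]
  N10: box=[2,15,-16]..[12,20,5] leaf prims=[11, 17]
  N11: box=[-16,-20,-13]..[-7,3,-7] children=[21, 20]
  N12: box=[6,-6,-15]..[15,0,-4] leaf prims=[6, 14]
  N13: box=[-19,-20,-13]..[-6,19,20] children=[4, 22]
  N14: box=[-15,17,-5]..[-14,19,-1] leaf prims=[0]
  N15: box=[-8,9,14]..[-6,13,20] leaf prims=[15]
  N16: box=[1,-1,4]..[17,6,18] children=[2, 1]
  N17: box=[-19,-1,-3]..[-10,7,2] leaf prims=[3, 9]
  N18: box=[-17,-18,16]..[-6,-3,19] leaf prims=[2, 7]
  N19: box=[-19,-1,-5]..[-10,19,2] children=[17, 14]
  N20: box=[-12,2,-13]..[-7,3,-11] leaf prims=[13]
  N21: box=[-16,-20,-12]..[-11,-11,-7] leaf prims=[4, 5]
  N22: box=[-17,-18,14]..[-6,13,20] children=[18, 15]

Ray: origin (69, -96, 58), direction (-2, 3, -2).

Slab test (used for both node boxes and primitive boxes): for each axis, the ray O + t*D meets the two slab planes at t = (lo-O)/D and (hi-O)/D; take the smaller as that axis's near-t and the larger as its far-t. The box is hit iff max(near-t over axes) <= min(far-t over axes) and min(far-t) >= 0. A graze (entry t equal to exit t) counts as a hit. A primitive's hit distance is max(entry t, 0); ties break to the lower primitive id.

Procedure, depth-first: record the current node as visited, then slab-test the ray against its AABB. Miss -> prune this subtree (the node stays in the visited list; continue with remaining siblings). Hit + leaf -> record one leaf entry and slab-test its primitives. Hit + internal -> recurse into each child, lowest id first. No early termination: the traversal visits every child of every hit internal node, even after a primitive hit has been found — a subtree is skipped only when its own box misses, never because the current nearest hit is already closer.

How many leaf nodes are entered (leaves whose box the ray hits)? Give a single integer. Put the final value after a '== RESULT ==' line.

Trace the traversal:
N0 x:[51/2,44] y:[76/3,116/3] z:[19,37] -> hit [51/2,37], descend [7, 13]
  N7 x:[51/2,34] y:[77/3,116/3] z:[20,37] -> hit [77/3,34], descend [3, 5]
    N3 x:[27,67/2] y:[86/3,116/3] z:[53/2,37] -> hit [86/3,67/2], descend [8, 10]
      N8 x:[27,63/2] y:[86/3,32] z:[55/2,73/2] -> hit [86/3,63/2], descend [6, 12]
        N6 x:[29,31] y:[86/3,30] z:[55/2,28] -> miss, prune
        N12 x:[27,63/2] y:[30,32] z:[31,73/2] -> hit [31,63/2] leaf, test {P6(miss), P14(miss)}
      N10 x:[57/2,67/2] y:[37,116/3] z:[53/2,37] -> miss, prune
    N5 x:[51/2,34] y:[77/3,34] z:[20,27] -> hit [77/3,27], descend [9, 16]
      N9 x:[51/2,61/2] y:[77/3,27] z:[21,27] -> hit [77/3,27] leaf, test {P18(miss), P19@t=77/3}
      N16 x:[26,34] y:[95/3,34] z:[20,27] -> miss, prune
  N13 x:[75/2,44] y:[76/3,115/3] z:[19,71/2] -> miss, prune

Visited [0, 7, 3, 8, 6, 12, 10, 5, 9, 16, 13]. Tests: 11 box, 2 leaf. Nearest: P19.

== RESULT ==
2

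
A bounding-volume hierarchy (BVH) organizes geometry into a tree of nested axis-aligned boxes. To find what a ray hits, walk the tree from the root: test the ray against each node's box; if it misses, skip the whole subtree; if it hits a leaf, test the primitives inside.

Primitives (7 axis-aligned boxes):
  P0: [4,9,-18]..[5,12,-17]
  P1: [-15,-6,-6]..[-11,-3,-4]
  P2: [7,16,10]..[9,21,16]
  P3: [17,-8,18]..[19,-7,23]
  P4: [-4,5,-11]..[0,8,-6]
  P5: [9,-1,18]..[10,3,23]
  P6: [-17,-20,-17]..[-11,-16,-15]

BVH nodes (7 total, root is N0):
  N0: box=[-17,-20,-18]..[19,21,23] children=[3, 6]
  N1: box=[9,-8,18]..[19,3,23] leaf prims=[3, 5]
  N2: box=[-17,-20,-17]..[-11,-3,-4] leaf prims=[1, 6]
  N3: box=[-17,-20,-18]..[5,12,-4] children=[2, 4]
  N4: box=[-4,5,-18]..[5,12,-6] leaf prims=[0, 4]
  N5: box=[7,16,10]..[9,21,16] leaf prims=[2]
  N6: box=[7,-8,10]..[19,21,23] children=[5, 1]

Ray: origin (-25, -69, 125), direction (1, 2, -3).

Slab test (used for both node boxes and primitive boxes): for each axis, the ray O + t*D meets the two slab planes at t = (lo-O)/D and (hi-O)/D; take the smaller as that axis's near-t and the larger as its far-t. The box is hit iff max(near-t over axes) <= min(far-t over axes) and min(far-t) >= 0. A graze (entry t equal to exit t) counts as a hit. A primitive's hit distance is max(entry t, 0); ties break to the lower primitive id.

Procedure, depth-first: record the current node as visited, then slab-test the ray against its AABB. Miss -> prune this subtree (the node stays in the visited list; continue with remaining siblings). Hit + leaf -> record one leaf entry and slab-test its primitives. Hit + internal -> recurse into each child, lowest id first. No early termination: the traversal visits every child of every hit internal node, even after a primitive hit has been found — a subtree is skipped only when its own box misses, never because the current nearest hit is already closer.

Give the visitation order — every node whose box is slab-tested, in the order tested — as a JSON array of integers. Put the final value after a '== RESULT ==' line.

Trace the traversal:
N0 x:[8,44] y:[49/2,45] z:[34,143/3] -> hit [34,44], descend [3, 6]
  N3 x:[8,30] y:[49/2,81/2] z:[43,143/3] -> miss, prune
  N6 x:[32,44] y:[61/2,45] z:[34,115/3] -> hit [34,115/3], descend [1, 5]
    N1 x:[34,44] y:[61/2,36] z:[34,107/3] -> hit [34,107/3] leaf, test {P3(miss), P5@t=34}
    N5 x:[32,34] y:[85/2,45] z:[109/3,115/3] -> miss, prune

5 AABB tests over nodes [0, 3, 6, 1, 5]; 1 leaf entered; closest P5.

== RESULT ==
[0, 3, 6, 1, 5]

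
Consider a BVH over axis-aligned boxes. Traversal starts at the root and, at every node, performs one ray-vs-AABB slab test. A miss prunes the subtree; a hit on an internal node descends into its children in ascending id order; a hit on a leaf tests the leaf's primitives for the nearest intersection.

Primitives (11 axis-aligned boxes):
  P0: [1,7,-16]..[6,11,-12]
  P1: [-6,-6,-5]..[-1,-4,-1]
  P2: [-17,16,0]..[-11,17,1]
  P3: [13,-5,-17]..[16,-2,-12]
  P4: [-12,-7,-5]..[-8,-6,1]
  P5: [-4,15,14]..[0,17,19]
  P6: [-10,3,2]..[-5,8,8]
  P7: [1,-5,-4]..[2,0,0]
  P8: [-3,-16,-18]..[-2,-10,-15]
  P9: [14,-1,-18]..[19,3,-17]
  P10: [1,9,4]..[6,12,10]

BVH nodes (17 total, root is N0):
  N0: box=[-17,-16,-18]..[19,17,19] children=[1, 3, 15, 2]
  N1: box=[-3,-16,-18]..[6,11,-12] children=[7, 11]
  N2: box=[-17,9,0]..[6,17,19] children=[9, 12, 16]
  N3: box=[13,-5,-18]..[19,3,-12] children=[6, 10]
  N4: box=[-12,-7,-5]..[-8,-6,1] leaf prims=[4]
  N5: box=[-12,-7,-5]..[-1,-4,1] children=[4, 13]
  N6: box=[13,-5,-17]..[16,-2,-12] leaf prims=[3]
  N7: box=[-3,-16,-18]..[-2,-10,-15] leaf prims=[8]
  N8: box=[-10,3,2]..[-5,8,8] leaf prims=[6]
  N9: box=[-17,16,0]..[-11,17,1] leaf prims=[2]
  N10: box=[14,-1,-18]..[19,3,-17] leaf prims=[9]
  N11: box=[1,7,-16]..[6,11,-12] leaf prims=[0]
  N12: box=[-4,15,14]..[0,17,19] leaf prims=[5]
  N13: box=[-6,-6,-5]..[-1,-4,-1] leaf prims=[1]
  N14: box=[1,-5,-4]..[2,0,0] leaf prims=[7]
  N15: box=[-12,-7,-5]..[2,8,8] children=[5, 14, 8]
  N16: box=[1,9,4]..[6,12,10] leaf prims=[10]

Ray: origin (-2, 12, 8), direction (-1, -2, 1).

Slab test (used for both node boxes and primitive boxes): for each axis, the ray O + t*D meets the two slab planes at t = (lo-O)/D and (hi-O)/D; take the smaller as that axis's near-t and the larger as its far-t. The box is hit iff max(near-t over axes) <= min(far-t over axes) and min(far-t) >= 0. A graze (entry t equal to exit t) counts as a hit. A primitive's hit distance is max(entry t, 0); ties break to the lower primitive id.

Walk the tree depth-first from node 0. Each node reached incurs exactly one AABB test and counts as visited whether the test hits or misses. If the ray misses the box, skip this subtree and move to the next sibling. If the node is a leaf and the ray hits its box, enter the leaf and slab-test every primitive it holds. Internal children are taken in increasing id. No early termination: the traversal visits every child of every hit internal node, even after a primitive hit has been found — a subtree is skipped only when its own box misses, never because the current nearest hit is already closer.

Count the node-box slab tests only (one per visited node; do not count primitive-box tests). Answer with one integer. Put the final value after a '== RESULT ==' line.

Trace the traversal:
N0 x:[-21,15] y:[-5/2,14] z:[-26,11] -> hit [-5/2,11], descend [1, 2, 3, 15]
  N1 x:[-8,1] y:[1/2,14] z:[-26,-20] -> miss, prune
  N2 x:[-8,15] y:[-5/2,3/2] z:[-8,11] -> hit [-5/2,3/2], descend [9, 12, 16]
    N9 x:[9,15] y:[-5/2,-2] z:[-8,-7] -> miss, prune
    N12 x:[-2,2] y:[-5/2,-3/2] z:[6,11] -> miss, prune
    N16 x:[-8,-3] y:[0,3/2] z:[-4,2] -> miss, prune
  N3 x:[-21,-15] y:[9/2,17/2] z:[-26,-20] -> miss, prune
  N15 x:[-4,10] y:[2,19/2] z:[-13,0] -> miss, prune

Summary -> nodes [0, 1, 2, 9, 12, 16, 3, 15]; box-tests=8; leaf-entries=0; first=miss

== RESULT ==
8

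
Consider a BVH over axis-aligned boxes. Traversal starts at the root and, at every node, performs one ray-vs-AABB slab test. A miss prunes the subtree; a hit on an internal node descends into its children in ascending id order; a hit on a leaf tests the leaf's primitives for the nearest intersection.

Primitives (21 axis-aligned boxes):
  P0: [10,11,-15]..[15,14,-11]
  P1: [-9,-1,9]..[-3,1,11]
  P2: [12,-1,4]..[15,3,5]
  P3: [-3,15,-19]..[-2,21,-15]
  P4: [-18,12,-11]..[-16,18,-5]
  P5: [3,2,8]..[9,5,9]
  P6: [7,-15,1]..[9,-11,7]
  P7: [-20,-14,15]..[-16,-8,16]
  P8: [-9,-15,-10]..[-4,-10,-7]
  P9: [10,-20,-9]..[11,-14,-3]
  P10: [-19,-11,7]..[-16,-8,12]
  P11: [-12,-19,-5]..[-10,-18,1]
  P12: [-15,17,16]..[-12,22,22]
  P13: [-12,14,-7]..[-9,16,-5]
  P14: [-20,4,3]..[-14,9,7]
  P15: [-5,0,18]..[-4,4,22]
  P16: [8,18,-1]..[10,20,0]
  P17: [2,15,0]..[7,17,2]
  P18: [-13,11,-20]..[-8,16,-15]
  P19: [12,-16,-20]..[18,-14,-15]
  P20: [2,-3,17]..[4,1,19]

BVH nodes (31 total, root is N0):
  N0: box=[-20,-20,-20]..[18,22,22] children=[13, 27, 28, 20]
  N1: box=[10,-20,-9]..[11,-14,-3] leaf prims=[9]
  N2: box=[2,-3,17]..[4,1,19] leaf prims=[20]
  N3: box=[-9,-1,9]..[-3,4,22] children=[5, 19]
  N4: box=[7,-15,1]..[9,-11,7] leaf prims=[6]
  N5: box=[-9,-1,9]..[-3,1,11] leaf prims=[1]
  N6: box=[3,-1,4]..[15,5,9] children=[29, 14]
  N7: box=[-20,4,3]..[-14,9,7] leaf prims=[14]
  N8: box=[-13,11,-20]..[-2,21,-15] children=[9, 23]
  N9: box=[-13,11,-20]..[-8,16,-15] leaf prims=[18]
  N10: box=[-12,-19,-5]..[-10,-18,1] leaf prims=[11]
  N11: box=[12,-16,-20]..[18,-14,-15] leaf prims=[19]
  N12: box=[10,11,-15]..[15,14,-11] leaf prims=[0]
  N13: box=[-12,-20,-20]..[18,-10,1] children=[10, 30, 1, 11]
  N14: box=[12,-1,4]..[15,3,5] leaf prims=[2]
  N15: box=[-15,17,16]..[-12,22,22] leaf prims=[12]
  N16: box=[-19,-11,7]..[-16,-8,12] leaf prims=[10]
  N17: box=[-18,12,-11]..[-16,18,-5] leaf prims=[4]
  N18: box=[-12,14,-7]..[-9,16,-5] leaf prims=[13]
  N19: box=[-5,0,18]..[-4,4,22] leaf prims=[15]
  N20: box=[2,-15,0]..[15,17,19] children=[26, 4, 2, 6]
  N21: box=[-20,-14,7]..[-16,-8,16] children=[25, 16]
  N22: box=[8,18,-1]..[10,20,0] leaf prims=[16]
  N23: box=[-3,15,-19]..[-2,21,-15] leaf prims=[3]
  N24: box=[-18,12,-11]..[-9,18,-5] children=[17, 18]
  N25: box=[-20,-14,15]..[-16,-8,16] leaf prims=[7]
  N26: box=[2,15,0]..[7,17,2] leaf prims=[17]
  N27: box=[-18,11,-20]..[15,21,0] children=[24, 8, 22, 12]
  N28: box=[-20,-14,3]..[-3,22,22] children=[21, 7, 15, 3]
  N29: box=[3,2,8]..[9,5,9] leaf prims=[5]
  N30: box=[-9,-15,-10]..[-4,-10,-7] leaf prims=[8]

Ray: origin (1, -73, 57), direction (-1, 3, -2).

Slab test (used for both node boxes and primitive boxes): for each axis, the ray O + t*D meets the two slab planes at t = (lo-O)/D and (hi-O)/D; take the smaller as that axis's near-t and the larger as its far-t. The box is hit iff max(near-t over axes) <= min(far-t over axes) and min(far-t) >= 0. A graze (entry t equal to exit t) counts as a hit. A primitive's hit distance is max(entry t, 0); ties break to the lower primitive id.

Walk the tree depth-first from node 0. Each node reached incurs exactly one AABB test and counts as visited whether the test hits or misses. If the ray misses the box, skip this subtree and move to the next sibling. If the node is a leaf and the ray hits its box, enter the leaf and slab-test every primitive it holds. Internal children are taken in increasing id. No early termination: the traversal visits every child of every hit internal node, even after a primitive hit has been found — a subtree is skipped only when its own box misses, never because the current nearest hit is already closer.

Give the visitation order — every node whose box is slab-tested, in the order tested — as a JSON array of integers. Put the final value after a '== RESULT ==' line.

Trace the traversal:
N0 x:[-17,21] y:[53/3,95/3] z:[35/2,77/2] -> hit [53/3,21], descend [13, 20, 27, 28]
  N13 x:[-17,13] y:[53/3,21] z:[28,77/2] -> miss, prune
  N20 x:[-14,-1] y:[58/3,30] z:[19,57/2] -> miss, prune
  N27 x:[-14,19] y:[28,94/3] z:[57/2,77/2] -> miss, prune
  N28 x:[4,21] y:[59/3,95/3] z:[35/2,27] -> hit [59/3,21], descend [3, 7, 15, 21]
    N3 x:[4,10] y:[24,77/3] z:[35/2,24] -> miss, prune
    N7 x:[15,21] y:[77/3,82/3] z:[25,27] -> miss, prune
    N15 x:[13,16] y:[30,95/3] z:[35/2,41/2] -> miss, prune
    N21 x:[17,21] y:[59/3,65/3] z:[41/2,25] -> hit [41/2,21], descend [16, 25]
      N16 x:[17,20] y:[62/3,65/3] z:[45/2,25] -> miss, prune
      N25 x:[17,21] y:[59/3,65/3] z:[41/2,21] -> hit [41/2,21] leaf, test {P7@t=41/2}

Summary -> nodes [0, 13, 20, 27, 28, 3, 7, 15, 21, 16, 25]; box-tests=11; leaf-entries=1; first=P7

== RESULT ==
[0, 13, 20, 27, 28, 3, 7, 15, 21, 16, 25]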